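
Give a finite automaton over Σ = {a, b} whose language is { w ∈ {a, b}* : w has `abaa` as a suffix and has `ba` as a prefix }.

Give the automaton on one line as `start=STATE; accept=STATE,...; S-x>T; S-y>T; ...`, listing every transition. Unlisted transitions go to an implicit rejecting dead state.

start=q0; accept=q11; q0-a>q1; q0-b>q2; q1-a>q1; q1-b>q3; q2-a>q4; q2-b>q5; q3-a>q6; q3-b>q5; q4-a>q4; q4-b>q7; q5-a>q1; q5-b>q5; q6-a>q8; q6-b>q3; q7-a>q9; q7-b>q10; q8-a>q1; q8-b>q3; q9-a>q11; q9-b>q7; q10-a>q4; q10-b>q10; q11-a>q4; q11-b>q7

Build one automaton per condition and run them in lockstep. One (5 states) tracks how much of the suffix `abaa` has currently been matched; the other (4 states) tracks whether the input so far still matches the prefix `ba`. Each combined state is a pair, one component from each; accept when both components accept.
With 12 states:
          a    b  
>  q0     q1   q2 
   q1     q1   q3 
   q2     q4   q5 
   q3     q6   q5 
   q4     q4   q7 
   q5     q1   q5 
   q6     q8   q3 
   q7     q9  q10 
   q8     q1   q3 
   q9    q11   q7 
   q10    q4  q10 
 * q11    q4   q7 
(> = start, * = accepting)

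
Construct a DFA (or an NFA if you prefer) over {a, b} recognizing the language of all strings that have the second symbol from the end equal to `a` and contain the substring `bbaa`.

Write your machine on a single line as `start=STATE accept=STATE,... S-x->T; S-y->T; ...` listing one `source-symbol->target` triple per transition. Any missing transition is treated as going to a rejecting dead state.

start=S0; accept=S4,S5; S0-a->S0; S0-b->S1; S1-a->S0; S1-b->S2; S2-a->S3; S2-b->S2; S3-a->S4; S3-b->S1; S4-a->S4; S4-b->S5; S5-a->S6; S5-b->S7; S6-a->S4; S6-b->S5; S7-a->S6; S7-b->S7

Run two small machines in parallel and take their product. One (7 states) tracks the last 2 symbols read; the other (5 states) tracks whether and how much of `bbaa` has been seen. Each combined state is a pair, one component from each; accept when both components accept. After merging equivalent states the machine shrinks.
An 8-state machine:
        a   b  
>  S0   S0  S1 
   S1   S0  S2 
   S2   S3  S2 
   S3   S4  S1 
 * S4   S4  S5 
 * S5   S6  S7 
   S6   S4  S5 
   S7   S6  S7 
(> = start, * = accepting)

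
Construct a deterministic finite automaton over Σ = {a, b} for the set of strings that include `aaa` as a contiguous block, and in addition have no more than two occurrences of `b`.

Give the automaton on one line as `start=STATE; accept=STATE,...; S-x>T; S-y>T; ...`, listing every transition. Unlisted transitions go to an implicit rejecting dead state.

start=q0; accept=q6,q10,q12; q0-a>q1; q0-b>q2; q1-a>q3; q1-b>q2; q2-a>q4; q2-b>q5; q3-a>q6; q3-b>q2; q4-a>q7; q4-b>q5; q5-a>q8; q5-b>q9; q6-a>q6; q6-b>q10; q7-a>q10; q7-b>q5; q8-a>q11; q8-b>q9; q9-a>q9; q9-b>q9; q10-a>q10; q10-b>q12; q11-a>q12; q11-b>q9; q12-a>q12; q12-b>q9

Run two small machines in parallel and take their product. One (4 states) tracks whether and how much of `aaa` has been seen; the other (4 states) tracks the count of `b`s, saturating at 3. Each combined state is a pair, one component from each; accept when both components accept. After merging equivalent states the machine shrinks.
With 13 states:
          a    b  
>  q0     q1   q2 
   q1     q3   q2 
   q2     q4   q5 
   q3     q6   q2 
   q4     q7   q5 
   q5     q8   q9 
 * q6     q6  q10 
   q7    q10   q5 
   q8    q11   q9 
   q9     q9   q9 
 * q10   q10  q12 
   q11   q12   q9 
 * q12   q12   q9 
(> = start, * = accepting)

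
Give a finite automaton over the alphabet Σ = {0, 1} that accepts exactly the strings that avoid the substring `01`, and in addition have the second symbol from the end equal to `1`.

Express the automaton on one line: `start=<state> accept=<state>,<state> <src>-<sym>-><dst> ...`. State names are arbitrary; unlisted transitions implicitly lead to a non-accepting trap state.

start=q0 accept=q3,q4 q0-0->q1 q0-1->q2 q1-0->q1 q1-1->q1 q2-0->q3 q2-1->q4 q3-0->q1 q3-1->q1 q4-0->q3 q4-1->q4

Handle the two conditions separately and then intersect. One (3 states) tracks partial matches of the forbidden pattern `01`; the other (7 states) tracks the last 2 symbols read. Each combined state is a pair, one component from each; accept when both components accept. Minimizing collapses redundant product states.
With 5 states:
        0   1  
>  q0   q1  q2 
   q1   q1  q1 
   q2   q3  q4 
 * q3   q1  q1 
 * q4   q3  q4 
(> = start, * = accepting)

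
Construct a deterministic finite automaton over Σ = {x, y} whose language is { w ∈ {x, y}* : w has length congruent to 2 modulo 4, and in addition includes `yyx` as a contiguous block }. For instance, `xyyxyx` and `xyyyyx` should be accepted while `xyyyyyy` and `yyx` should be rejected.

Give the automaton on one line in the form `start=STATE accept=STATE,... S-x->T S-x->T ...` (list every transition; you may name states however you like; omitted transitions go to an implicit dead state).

Handle the two conditions separately and then intersect. The first has 4 states tracking the input length modulo 4; the second has 4 states tracking whether and how much of `yyx` has been seen. A product state is a pair (one from each), accepting exactly when both do.
With 16 states:
          x    y  
>  s0     s1   s2 
   s1     s3   s4 
   s2     s3   s5 
   s3     s6   s7 
   s4     s6   s8 
   s5     s9   s8 
   s6     s0  s10 
   s7     s0  s11 
   s8    s12  s11 
   s9    s12  s12 
   s10    s1  s13 
   s11   s14  s13 
   s12   s14  s14 
   s13   s15   s5 
   s14   s15  s15 
 * s15    s9   s9 
(> = start, * = accepting)

start=s0 accept=s15 s0-x->s1 s0-y->s2 s1-x->s3 s1-y->s4 s2-x->s3 s2-y->s5 s3-x->s6 s3-y->s7 s4-x->s6 s4-y->s8 s5-x->s9 s5-y->s8 s6-x->s0 s6-y->s10 s7-x->s0 s7-y->s11 s8-x->s12 s8-y->s11 s9-x->s12 s9-y->s12 s10-x->s1 s10-y->s13 s11-x->s14 s11-y->s13 s12-x->s14 s12-y->s14 s13-x->s15 s13-y->s5 s14-x->s15 s14-y->s15 s15-x->s9 s15-y->s9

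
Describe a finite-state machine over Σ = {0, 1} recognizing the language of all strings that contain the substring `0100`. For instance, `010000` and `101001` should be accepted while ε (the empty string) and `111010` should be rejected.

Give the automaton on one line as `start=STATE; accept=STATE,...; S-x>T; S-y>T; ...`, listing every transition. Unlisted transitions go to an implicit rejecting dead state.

start=q0; accept=q4; q0-0>q1; q0-1>q0; q1-0>q1; q1-1>q2; q2-0>q3; q2-1>q0; q3-0>q4; q3-1>q2; q4-0>q4; q4-1>q4

Track how much of `0100` has been matched so far: state q0 is no progress, q4 is the absorbing accept state reached once `0100` has occurred. Intermediate states record partial matches; on a mismatch, fall back to the longest reusable overlap.
        0   1  
>  q0   q1  q0 
   q1   q1  q2 
   q2   q3  q0 
   q3   q4  q2 
 * q4   q4  q4 
(> = start, * = accepting)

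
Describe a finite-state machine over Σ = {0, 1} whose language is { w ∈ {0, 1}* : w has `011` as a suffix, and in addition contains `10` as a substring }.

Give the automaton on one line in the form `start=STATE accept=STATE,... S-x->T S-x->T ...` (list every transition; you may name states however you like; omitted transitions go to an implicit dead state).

start=s0 accept=s7 s0-0->s1 s0-1->s2 s1-0->s1 s1-1->s3 s2-0->s4 s2-1->s2 s3-0->s4 s3-1->s5 s4-0->s4 s4-1->s6 s5-0->s4 s5-1->s2 s6-0->s4 s6-1->s7 s7-0->s4 s7-1->s8 s8-0->s4 s8-1->s8

Handle the two conditions separately and then intersect. The first has 4 states tracking how much of the suffix `011` has currently been matched; the second has 3 states tracking whether and how much of `10` has been seen. A product state is a pair (one from each), accepting exactly when both do.
        0   1  
>  s0   s1  s2 
   s1   s1  s3 
   s2   s4  s2 
   s3   s4  s5 
   s4   s4  s6 
   s5   s4  s2 
   s6   s4  s7 
 * s7   s4  s8 
   s8   s4  s8 
(> = start, * = accepting)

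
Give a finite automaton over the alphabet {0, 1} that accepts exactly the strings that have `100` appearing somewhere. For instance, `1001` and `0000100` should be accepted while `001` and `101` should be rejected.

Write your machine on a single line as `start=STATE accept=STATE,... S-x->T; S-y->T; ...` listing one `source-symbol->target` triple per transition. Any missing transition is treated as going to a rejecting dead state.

States q0..q2 record the length of the longest prefix of `100` that matches the current input suffix. Reaching q3 means `100` has been seen, and we stay there forever. Accept from q3.
        0   1  
>  q0   q0  q1 
   q1   q2  q1 
   q2   q3  q1 
 * q3   q3  q3 
(> = start, * = accepting)

start=q0; accept=q3; q0-0->q0; q0-1->q1; q1-0->q2; q1-1->q1; q2-0->q3; q2-1->q1; q3-0->q3; q3-1->q3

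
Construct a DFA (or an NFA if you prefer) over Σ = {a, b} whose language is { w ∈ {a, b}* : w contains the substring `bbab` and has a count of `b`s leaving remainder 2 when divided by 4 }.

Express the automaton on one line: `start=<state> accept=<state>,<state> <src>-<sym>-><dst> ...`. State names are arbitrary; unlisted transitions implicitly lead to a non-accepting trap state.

start=s0 accept=s19 s0-a->s0 s0-b->s1 s1-a->s2 s1-b->s3 s2-a->s2 s2-b->s4 s3-a->s5 s3-b->s6 s4-a->s7 s4-b->s6 s5-a->s7 s5-b->s8 s6-a->s9 s6-b->s10 s7-a->s7 s7-b->s11 s8-a->s8 s8-b->s12 s9-a->s13 s9-b->s12 s10-a->s14 s10-b->s15 s11-a->s13 s11-b->s10 s12-a->s12 s12-b->s16 s13-a->s13 s13-b->s17 s14-a->s0 s14-b->s16 s15-a->s18 s15-b->s3 s16-a->s16 s16-b->s19 s17-a->s0 s17-b->s15 s18-a->s2 s18-b->s19 s19-a->s19 s19-b->s8

Handle the two conditions separately and then intersect. One (5 states) tracks whether and how much of `bbab` has been seen; the other (4 states) tracks the count of `b`s modulo 4. Each combined state is a pair, one component from each; accept when both components accept.
A 20-state machine:
          a    b  
>  s0     s0   s1 
   s1     s2   s3 
   s2     s2   s4 
   s3     s5   s6 
   s4     s7   s6 
   s5     s7   s8 
   s6     s9  s10 
   s7     s7  s11 
   s8     s8  s12 
   s9    s13  s12 
   s10   s14  s15 
   s11   s13  s10 
   s12   s12  s16 
   s13   s13  s17 
   s14    s0  s16 
   s15   s18   s3 
   s16   s16  s19 
   s17    s0  s15 
   s18    s2  s19 
 * s19   s19   s8 
(> = start, * = accepting)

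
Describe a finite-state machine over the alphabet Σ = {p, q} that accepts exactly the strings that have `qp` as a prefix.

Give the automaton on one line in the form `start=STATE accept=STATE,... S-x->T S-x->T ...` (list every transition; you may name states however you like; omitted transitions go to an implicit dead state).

Walk along `qp` while the input agrees: from A take `q` to B, and so on. Any deviation drops to the rejecting sink D. Once C is reached the prefix is confirmed and every continuation is accepted.
4 states suffice.
       p  q 
>  A   D  B 
   B   C  D 
 * C   C  C 
   D   D  D 
(> = start, * = accepting)

start=A accept=C A-p->D A-q->B B-p->C B-q->D C-p->C C-q->C D-p->D D-q->D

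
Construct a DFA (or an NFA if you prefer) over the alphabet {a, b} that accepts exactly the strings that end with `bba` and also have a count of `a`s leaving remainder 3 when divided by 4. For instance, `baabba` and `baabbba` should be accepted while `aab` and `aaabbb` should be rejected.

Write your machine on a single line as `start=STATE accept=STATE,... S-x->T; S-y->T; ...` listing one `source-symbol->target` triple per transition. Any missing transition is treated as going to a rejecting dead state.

Run two small machines in parallel and take their product. One (4 states) tracks how much of the suffix `bba` has currently been matched; the other (4 states) tracks the count of `a`s modulo 4. Each combined state is a pair, one component from each; accept when both components accept.
With 16 states:
          a    b  
>  s0     s1   s2 
   s1     s3   s4 
   s2     s1   s5 
   s3     s6   s7 
   s4     s3   s8 
   s5     s9   s5 
   s6     s0  s10 
   s7     s6  s11 
   s8    s12   s8 
   s9     s3   s4 
   s10    s0  s13 
   s11   s14  s11 
   s12    s6   s7 
   s13   s15  s13 
 * s14    s0  s10 
   s15    s1   s2 
(> = start, * = accepting)

start=s0; accept=s14; s0-a->s1; s0-b->s2; s1-a->s3; s1-b->s4; s2-a->s1; s2-b->s5; s3-a->s6; s3-b->s7; s4-a->s3; s4-b->s8; s5-a->s9; s5-b->s5; s6-a->s0; s6-b->s10; s7-a->s6; s7-b->s11; s8-a->s12; s8-b->s8; s9-a->s3; s9-b->s4; s10-a->s0; s10-b->s13; s11-a->s14; s11-b->s11; s12-a->s6; s12-b->s7; s13-a->s15; s13-b->s13; s14-a->s0; s14-b->s10; s15-a->s1; s15-b->s2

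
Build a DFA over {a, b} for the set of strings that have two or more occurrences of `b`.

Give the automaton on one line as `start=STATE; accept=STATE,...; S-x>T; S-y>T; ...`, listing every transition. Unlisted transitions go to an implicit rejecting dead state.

start=q0; accept=q2,q3; q0-a>q0; q0-b>q1; q1-a>q1; q1-b>q2; q2-a>q2; q2-b>q3; q3-a>q3; q3-b>q3

Only the number of `b`s matters, and only up to 3. Make a chain q0 → q1 → q2 → q3 advanced by each `b` (with q3 absorbing); every other symbol self-loops. The accepting set is {q2, q3}.
        a   b  
>  q0   q0  q1 
   q1   q1  q2 
 * q2   q2  q3 
 * q3   q3  q3 
(> = start, * = accepting)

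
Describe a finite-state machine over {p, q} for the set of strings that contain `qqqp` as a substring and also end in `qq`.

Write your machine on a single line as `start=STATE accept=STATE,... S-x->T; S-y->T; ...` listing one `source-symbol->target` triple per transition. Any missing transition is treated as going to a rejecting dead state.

Run two small machines in parallel and take their product. One (5 states) tracks whether and how much of `qqqp` has been seen; the other (3 states) tracks how much of the suffix `qq` has currently been matched. Each combined state is a pair, one component from each; accept when both components accept.
        p   q  
>  s0   s0  s1 
   s1   s0  s2 
   s2   s0  s3 
   s3   s4  s3 
   s4   s4  s5 
   s5   s4  s6 
 * s6   s4  s6 
(> = start, * = accepting)

start=s0; accept=s6; s0-p->s0; s0-q->s1; s1-p->s0; s1-q->s2; s2-p->s0; s2-q->s3; s3-p->s4; s3-q->s3; s4-p->s4; s4-q->s5; s5-p->s4; s5-q->s6; s6-p->s4; s6-q->s6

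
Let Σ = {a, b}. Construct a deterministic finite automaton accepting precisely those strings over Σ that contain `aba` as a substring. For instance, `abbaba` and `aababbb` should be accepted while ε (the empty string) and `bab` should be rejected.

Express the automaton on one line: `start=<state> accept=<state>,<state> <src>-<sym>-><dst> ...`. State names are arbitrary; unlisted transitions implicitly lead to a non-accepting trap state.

Track how much of `aba` has been matched so far: state q0 is no progress, q3 is the absorbing accept state reached once `aba` has occurred. Intermediate states record partial matches; on a mismatch, fall back to the longest reusable overlap.
        a   b  
>  q0   q1  q0 
   q1   q1  q2 
   q2   q3  q0 
 * q3   q3  q3 
(> = start, * = accepting)

start=q0 accept=q3 q0-a->q1 q0-b->q0 q1-a->q1 q1-b->q2 q2-a->q3 q2-b->q0 q3-a->q3 q3-b->q3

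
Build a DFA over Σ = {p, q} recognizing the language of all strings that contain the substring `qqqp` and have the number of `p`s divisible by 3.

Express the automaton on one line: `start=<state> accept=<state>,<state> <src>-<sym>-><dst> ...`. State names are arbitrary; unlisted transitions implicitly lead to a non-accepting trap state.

Run two small machines in parallel and take their product. The first has 5 states tracking whether and how much of `qqqp` has been seen; the second has 3 states tracking the count of `p`s modulo 3. A product state is a pair (one from each), accepting exactly when both do.
A 15-state machine:
       p  q 
>  A   B  C 
   B   D  E 
   C   B  F 
   D   A  G 
   E   D  H 
   F   B  I 
   G   A  J 
   H   D  K 
   I   L  I 
   J   A  M 
   K   N  K 
   L   N  L 
   M   O  M 
   N   O  N 
 * O   L  O 
(> = start, * = accepting)

start=A accept=O A-p->B A-q->C B-p->D B-q->E C-p->B C-q->F D-p->A D-q->G E-p->D E-q->H F-p->B F-q->I G-p->A G-q->J H-p->D H-q->K I-p->L I-q->I J-p->A J-q->M K-p->N K-q->K L-p->N L-q->L M-p->O M-q->M N-p->O N-q->N O-p->L O-q->O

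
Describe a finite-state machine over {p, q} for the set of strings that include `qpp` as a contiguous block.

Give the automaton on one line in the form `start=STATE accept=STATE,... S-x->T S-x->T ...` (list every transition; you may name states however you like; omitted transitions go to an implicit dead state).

States S0..S2 record the length of the longest prefix of `qpp` that matches the current input suffix. Reaching S3 means `qpp` has been seen, and we stay there forever. Accept from S3.
With 4 states:
        p   q  
>  S0   S0  S1 
   S1   S2  S1 
   S2   S3  S1 
 * S3   S3  S3 
(> = start, * = accepting)

start=S0 accept=S3 S0-p->S0 S0-q->S1 S1-p->S2 S1-q->S1 S2-p->S3 S2-q->S1 S3-p->S3 S3-q->S3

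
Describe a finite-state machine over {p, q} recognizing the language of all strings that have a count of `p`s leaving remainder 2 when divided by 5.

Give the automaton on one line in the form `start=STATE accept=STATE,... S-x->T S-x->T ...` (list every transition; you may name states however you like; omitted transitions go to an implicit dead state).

start=s0 accept=s2 s0-p->s1 s0-q->s0 s1-p->s2 s1-q->s1 s2-p->s3 s2-q->s2 s3-p->s4 s3-q->s3 s4-p->s0 s4-q->s4

The only thing that matters is how many `p`s have appeared, reduced mod 5. Use one state per residue: s0 for 0, …, s4 for 4. Reading `p` moves to the next residue; anything else stays put. s2 is accepting.
        p   q  
>  s0   s1  s0 
   s1   s2  s1 
 * s2   s3  s2 
   s3   s4  s3 
   s4   s0  s4 
(> = start, * = accepting)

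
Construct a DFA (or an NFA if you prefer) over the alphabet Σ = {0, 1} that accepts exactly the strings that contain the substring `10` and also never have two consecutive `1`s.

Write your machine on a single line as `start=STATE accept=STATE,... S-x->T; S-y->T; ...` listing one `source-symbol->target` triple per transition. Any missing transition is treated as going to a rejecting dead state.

start=q0; accept=q2,q4; q0-0->q0; q0-1->q1; q1-0->q2; q1-1->q3; q2-0->q2; q2-1->q4; q3-0->q3; q3-1->q3; q4-0->q2; q4-1->q3

Build one automaton per condition and run them in lockstep. One (3 states) tracks whether and how much of `10` has been seen; the other (3 states) tracks partial matches of the forbidden pattern `11`. Each combined state is a pair, one component from each; accept when both components accept. Equivalent product states are then merged.
5 states suffice.
        0   1  
>  q0   q0  q1 
   q1   q2  q3 
 * q2   q2  q4 
   q3   q3  q3 
 * q4   q2  q3 
(> = start, * = accepting)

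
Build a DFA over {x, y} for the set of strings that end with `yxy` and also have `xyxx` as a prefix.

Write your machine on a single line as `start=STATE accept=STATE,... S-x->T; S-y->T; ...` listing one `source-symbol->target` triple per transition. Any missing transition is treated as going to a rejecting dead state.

start=q0; accept=q8; q0-x->q1; q0-y->q2; q1-x->q2; q1-y->q3; q2-x->q2; q2-y->q2; q3-x->q4; q3-y->q2; q4-x->q5; q4-y->q2; q5-x->q5; q5-y->q6; q6-x->q7; q6-y->q6; q7-x->q5; q7-y->q8; q8-x->q7; q8-y->q6

Handle the two conditions separately and then intersect. One (4 states) tracks how much of the suffix `yxy` has currently been matched; the other (6 states) tracks whether the input so far still matches the prefix `xyxx`. Each combined state is a pair, one component from each; accept when both components accept. Equivalent product states are then merged.
9 states suffice.
        x   y  
>  q0   q1  q2 
   q1   q2  q3 
   q2   q2  q2 
   q3   q4  q2 
   q4   q5  q2 
   q5   q5  q6 
   q6   q7  q6 
   q7   q5  q8 
 * q8   q7  q6 
(> = start, * = accepting)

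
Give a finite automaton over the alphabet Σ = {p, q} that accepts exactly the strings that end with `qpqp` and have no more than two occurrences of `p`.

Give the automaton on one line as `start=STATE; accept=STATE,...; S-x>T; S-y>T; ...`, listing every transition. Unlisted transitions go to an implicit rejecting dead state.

Handle the two conditions separately and then intersect. The first has 5 states tracking how much of the suffix `qpqp` has currently been matched; the second has 4 states tracking the count of `p`s, saturating at 3. A product state is a pair (one from each), accepting exactly when both do.
16 states suffice.
          p    q  
>  s0     s1   s2 
   s1     s3   s4 
   s2     s5   s2 
   s3     s6   s7 
   s4     s8   s4 
   s5     s3   s9 
   s6     s6  s10 
   s7    s11   s7 
   s8     s6  s12 
   s9    s13   s4 
   s10   s11  s10 
   s11    s6  s14 
   s12   s15   s7 
 * s13    s6  s12 
   s14   s15  s10 
   s15    s6  s14 
(> = start, * = accepting)

start=s0; accept=s13; s0-p>s1; s0-q>s2; s1-p>s3; s1-q>s4; s2-p>s5; s2-q>s2; s3-p>s6; s3-q>s7; s4-p>s8; s4-q>s4; s5-p>s3; s5-q>s9; s6-p>s6; s6-q>s10; s7-p>s11; s7-q>s7; s8-p>s6; s8-q>s12; s9-p>s13; s9-q>s4; s10-p>s11; s10-q>s10; s11-p>s6; s11-q>s14; s12-p>s15; s12-q>s7; s13-p>s6; s13-q>s12; s14-p>s15; s14-q>s10; s15-p>s6; s15-q>s14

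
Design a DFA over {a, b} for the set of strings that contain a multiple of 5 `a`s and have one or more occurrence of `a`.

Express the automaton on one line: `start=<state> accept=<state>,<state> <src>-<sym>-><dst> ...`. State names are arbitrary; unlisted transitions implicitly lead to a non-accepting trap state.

Run two small machines in parallel and take their product. One (5 states) tracks the count of `a`s modulo 5; the other (3 states) tracks the count of `a`s, saturating at 2. Each combined state is a pair, one component from each; accept when both components accept. Minimizing collapses redundant product states.
With 6 states:
        a   b  
>  S0   S1  S0 
   S1   S2  S1 
   S2   S3  S2 
   S3   S4  S3 
   S4   S5  S4 
 * S5   S1  S5 
(> = start, * = accepting)

start=S0 accept=S5 S0-a->S1 S0-b->S0 S1-a->S2 S1-b->S1 S2-a->S3 S2-b->S2 S3-a->S4 S3-b->S3 S4-a->S5 S4-b->S4 S5-a->S1 S5-b->S5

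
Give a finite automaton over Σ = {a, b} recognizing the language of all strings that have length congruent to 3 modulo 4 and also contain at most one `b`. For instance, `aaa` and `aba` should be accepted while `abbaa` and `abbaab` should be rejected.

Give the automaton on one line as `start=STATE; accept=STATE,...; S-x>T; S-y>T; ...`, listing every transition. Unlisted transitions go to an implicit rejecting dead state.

Run two small machines in parallel and take their product. One (4 states) tracks the input length modulo 4; the other (3 states) tracks the count of `b`s, saturating at 2. Each combined state is a pair, one component from each; accept when both components accept.
          a    b  
>  q0     q1   q2 
   q1     q3   q4 
   q2     q4   q5 
   q3     q6   q7 
   q4     q7   q8 
   q5     q8   q8 
 * q6     q0   q9 
 * q7     q9  q10 
   q8    q10  q10 
   q9     q2  q11 
   q10   q11  q11 
   q11    q5   q5 
(> = start, * = accepting)

start=q0; accept=q6,q7; q0-a>q1; q0-b>q2; q1-a>q3; q1-b>q4; q2-a>q4; q2-b>q5; q3-a>q6; q3-b>q7; q4-a>q7; q4-b>q8; q5-a>q8; q5-b>q8; q6-a>q0; q6-b>q9; q7-a>q9; q7-b>q10; q8-a>q10; q8-b>q10; q9-a>q2; q9-b>q11; q10-a>q11; q10-b>q11; q11-a>q5; q11-b>q5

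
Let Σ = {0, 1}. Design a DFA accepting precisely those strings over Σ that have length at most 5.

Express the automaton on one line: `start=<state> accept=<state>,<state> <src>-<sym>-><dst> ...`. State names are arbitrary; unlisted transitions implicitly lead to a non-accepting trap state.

start=s0 accept=s0,s1,s2,s3,s4,s5 s0-0->s1 s0-1->s1 s1-0->s2 s1-1->s2 s2-0->s3 s2-1->s3 s3-0->s4 s3-1->s4 s4-0->s5 s4-1->s5 s5-0->s6 s5-1->s6 s6-0->s6 s6-1->s6

Count input length up to 6: every symbol moves from s0 toward s6, which means 'more than 5' and absorbs. Accept from {s0, s1, s2, s3, s4, s5}.
With 7 states:
        0   1  
>* s0   s1  s1 
 * s1   s2  s2 
 * s2   s3  s3 
 * s3   s4  s4 
 * s4   s5  s5 
 * s5   s6  s6 
   s6   s6  s6 
(> = start, * = accepting)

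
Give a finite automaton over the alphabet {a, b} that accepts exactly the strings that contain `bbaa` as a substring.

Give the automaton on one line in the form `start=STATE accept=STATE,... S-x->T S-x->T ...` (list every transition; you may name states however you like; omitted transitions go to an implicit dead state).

States q0..q3 record the length of the longest prefix of `bbaa` that matches the current input suffix. Reaching q4 means `bbaa` has been seen, and we stay there forever. Accept from q4.
With 5 states:
        a   b  
>  q0   q0  q1 
   q1   q0  q2 
   q2   q3  q2 
   q3   q4  q1 
 * q4   q4  q4 
(> = start, * = accepting)

start=q0 accept=q4 q0-a->q0 q0-b->q1 q1-a->q0 q1-b->q2 q2-a->q3 q2-b->q2 q3-a->q4 q3-b->q1 q4-a->q4 q4-b->q4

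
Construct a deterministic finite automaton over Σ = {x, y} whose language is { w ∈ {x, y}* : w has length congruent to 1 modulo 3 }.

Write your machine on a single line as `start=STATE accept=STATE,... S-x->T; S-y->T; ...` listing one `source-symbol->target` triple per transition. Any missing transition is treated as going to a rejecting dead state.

Only the length mod 3 matters, so use a 3-cycle: from any state, every input symbol moves to the next state, wrapping s2 back to s0. Mark s1 accepting.
With 3 states:
        x   y  
>  s0   s1  s1 
 * s1   s2  s2 
   s2   s0  s0 
(> = start, * = accepting)

start=s0; accept=s1; s0-x->s1; s0-y->s1; s1-x->s2; s1-y->s2; s2-x->s0; s2-y->s0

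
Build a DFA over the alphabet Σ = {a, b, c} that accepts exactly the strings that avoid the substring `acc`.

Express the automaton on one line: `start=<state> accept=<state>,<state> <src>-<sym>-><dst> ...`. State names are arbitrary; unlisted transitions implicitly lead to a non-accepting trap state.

start=q0 accept=q0,q1,q2 q0-a->q1 q0-b->q0 q0-c->q0 q1-a->q1 q1-b->q0 q1-c->q2 q2-a->q1 q2-b->q0 q2-c->q3 q3-a->q3 q3-b->q3 q3-c->q3

Track partial matches of the forbidden pattern `acc`. State q3 is a dead state reached once `acc` has occurred; every other state accepts. q0 means no part of `acc` is currently matched.
4 states suffice.
        a   b   c  
>* q0   q1  q0  q0 
 * q1   q1  q0  q2 
 * q2   q1  q0  q3 
   q3   q3  q3  q3 
(> = start, * = accepting)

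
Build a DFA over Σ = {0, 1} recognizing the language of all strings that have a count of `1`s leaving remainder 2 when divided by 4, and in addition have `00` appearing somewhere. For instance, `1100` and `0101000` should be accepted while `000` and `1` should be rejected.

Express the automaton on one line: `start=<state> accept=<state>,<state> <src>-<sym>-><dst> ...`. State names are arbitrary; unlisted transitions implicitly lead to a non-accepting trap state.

Handle the two conditions separately and then intersect. The first has 4 states tracking the count of `1`s modulo 4; the second has 3 states tracking whether and how much of `00` has been seen. A product state is a pair (one from each), accepting exactly when both do.
          0    1  
>  S0     S1   S2 
   S1     S3   S2 
   S2     S4   S5 
   S3     S3   S6 
   S4     S6   S5 
   S5     S7   S8 
   S6     S6   S9 
   S7     S9   S8 
   S8    S10   S0 
 * S9     S9  S11 
   S10   S11   S0 
   S11   S11   S3 
(> = start, * = accepting)

start=S0 accept=S9 S0-0->S1 S0-1->S2 S1-0->S3 S1-1->S2 S2-0->S4 S2-1->S5 S3-0->S3 S3-1->S6 S4-0->S6 S4-1->S5 S5-0->S7 S5-1->S8 S6-0->S6 S6-1->S9 S7-0->S9 S7-1->S8 S8-0->S10 S8-1->S0 S9-0->S9 S9-1->S11 S10-0->S11 S10-1->S0 S11-0->S11 S11-1->S3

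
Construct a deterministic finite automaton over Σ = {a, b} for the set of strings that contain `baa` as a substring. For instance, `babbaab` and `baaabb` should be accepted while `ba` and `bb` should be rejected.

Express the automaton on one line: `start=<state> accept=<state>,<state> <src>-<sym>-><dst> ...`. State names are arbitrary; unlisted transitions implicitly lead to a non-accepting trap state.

start=s0 accept=s3 s0-a->s0 s0-b->s1 s1-a->s2 s1-b->s1 s2-a->s3 s2-b->s1 s3-a->s3 s3-b->s3

Track how much of `baa` has been matched so far: state s0 is no progress, s3 is the absorbing accept state reached once `baa` has occurred. Intermediate states record partial matches; on a mismatch, fall back to the longest reusable overlap.
        a   b  
>  s0   s0  s1 
   s1   s2  s1 
   s2   s3  s1 
 * s3   s3  s3 
(> = start, * = accepting)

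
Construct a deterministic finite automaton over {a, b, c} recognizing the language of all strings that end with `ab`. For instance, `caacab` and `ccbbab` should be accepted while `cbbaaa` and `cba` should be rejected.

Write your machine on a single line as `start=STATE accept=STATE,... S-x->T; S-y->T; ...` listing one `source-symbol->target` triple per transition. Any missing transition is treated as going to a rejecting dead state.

Remember how much of `ab` the current input suffix matches. State S0 means no match yet; S1 means the last symbol is `a`; S2 means the last 2 symbols are `ab`. Only S2 accepts. On a mismatch, fall back to the longest proper suffix that is still a prefix of `ab`.
3 states suffice.
        a   b   c  
>  S0   S1  S0  S0 
   S1   S1  S2  S0 
 * S2   S1  S0  S0 
(> = start, * = accepting)

start=S0; accept=S2; S0-a->S1; S0-b->S0; S0-c->S0; S1-a->S1; S1-b->S2; S1-c->S0; S2-a->S1; S2-b->S0; S2-c->S0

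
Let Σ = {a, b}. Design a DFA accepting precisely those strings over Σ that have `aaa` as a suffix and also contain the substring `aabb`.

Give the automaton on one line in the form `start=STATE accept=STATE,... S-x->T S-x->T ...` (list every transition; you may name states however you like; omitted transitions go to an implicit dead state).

Run two small machines in parallel and take their product. One (4 states) tracks how much of the suffix `aaa` has currently been matched; the other (5 states) tracks whether and how much of `aabb` has been seen. Each combined state is a pair, one component from each; accept when both components accept. Equivalent product states are then merged.
        a   b  
>  S0   S1  S0 
   S1   S2  S0 
   S2   S2  S3 
   S3   S1  S4 
   S4   S5  S4 
   S5   S6  S4 
   S6   S7  S4 
 * S7   S7  S4 
(> = start, * = accepting)

start=S0 accept=S7 S0-a->S1 S0-b->S0 S1-a->S2 S1-b->S0 S2-a->S2 S2-b->S3 S3-a->S1 S3-b->S4 S4-a->S5 S4-b->S4 S5-a->S6 S5-b->S4 S6-a->S7 S6-b->S4 S7-a->S7 S7-b->S4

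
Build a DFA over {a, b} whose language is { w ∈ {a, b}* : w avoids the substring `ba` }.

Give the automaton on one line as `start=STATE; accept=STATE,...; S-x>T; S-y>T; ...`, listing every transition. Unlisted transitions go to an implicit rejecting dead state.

This is the complement of 'contains `ba`'. Use the same substring-matching states — s0 through s2 holding how much of `ba` has just been matched — but flip the accepting set: everything except the trap s2 accepts.
With 3 states:
        a   b  
>* s0   s0  s1 
 * s1   s2  s1 
   s2   s2  s2 
(> = start, * = accepting)

start=s0; accept=s0,s1; s0-a>s0; s0-b>s1; s1-a>s2; s1-b>s1; s2-a>s2; s2-b>s2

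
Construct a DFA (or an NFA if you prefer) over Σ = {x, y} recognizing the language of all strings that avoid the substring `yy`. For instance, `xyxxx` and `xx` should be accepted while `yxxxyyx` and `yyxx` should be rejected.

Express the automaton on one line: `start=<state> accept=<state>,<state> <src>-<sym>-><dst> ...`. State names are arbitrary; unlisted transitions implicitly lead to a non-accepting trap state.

This is the complement of 'contains `yy`'. Use the same substring-matching states — A through C holding how much of `yy` has just been matched — but flip the accepting set: everything except the trap C accepts.
A 3-state machine:
       x  y 
>* A   A  B 
 * B   A  C 
   C   C  C 
(> = start, * = accepting)

start=A accept=A,B A-x->A A-y->B B-x->A B-y->C C-x->C C-y->C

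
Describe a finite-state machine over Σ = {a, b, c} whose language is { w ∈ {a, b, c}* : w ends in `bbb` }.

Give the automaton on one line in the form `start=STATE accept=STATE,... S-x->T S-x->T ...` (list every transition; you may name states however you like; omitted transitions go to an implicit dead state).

Let each state record the length of the longest suffix of the input read so far that is also a prefix of `bbb`. s1 means the last symbol is `b`; s2 means the last 2 symbols are `bb`; s3 means the last 3 symbols are `bbb`. Accept only at s3, where the string currently ends in `bbb`.
4 states suffice.
        a   b   c  
>  s0   s0  s1  s0 
   s1   s0  s2  s0 
   s2   s0  s3  s0 
 * s3   s0  s3  s0 
(> = start, * = accepting)

start=s0 accept=s3 s0-a->s0 s0-b->s1 s0-c->s0 s1-a->s0 s1-b->s2 s1-c->s0 s2-a->s0 s2-b->s3 s2-c->s0 s3-a->s0 s3-b->s3 s3-c->s0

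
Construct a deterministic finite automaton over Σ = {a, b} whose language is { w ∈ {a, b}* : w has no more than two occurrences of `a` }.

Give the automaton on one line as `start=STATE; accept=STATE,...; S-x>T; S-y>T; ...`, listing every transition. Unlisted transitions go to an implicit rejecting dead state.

Count `a`s, saturating at 3: states q0 through q2 mean 0 through 2 `a`s seen; q3 means more than 2. Each `a` increments (capped at q3); other symbols loop. Accept from {q0, q1, q2}.
A 4-state machine:
        a   b  
>* q0   q1  q0 
 * q1   q2  q1 
 * q2   q3  q2 
   q3   q3  q3 
(> = start, * = accepting)

start=q0; accept=q0,q1,q2; q0-a>q1; q0-b>q0; q1-a>q2; q1-b>q1; q2-a>q3; q2-b>q2; q3-a>q3; q3-b>q3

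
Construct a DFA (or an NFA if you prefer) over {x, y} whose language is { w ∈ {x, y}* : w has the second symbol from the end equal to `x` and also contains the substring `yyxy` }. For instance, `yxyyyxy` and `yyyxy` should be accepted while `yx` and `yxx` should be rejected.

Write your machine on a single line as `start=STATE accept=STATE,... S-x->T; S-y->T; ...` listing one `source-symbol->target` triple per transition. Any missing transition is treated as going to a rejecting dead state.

start=A; accept=E,H; A-x->A; A-y->B; B-x->A; B-y->C; C-x->D; C-y->C; D-x->A; D-y->E; E-x->F; E-y->G; F-x->H; F-y->E; G-x->F; G-y->G; H-x->H; H-y->E

Handle the two conditions separately and then intersect. The first has 7 states tracking the last 2 symbols read; the second has 5 states tracking whether and how much of `yyxy` has been seen. A product state is a pair (one from each), accepting exactly when both do. After merging equivalent states the machine shrinks.
       x  y 
>  A   A  B 
   B   A  C 
   C   D  C 
   D   A  E 
 * E   F  G 
   F   H  E 
   G   F  G 
 * H   H  E 
(> = start, * = accepting)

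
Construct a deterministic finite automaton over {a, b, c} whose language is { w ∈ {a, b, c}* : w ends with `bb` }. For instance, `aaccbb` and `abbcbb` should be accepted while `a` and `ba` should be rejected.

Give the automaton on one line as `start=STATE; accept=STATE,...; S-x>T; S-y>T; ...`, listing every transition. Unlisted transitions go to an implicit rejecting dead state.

start=S0; accept=S2; S0-a>S0; S0-b>S1; S0-c>S0; S1-a>S0; S1-b>S2; S1-c>S0; S2-a>S0; S2-b>S2; S2-c>S0

Remember how much of `bb` the current input suffix matches. State S0 means no match yet; S1 means the last symbol is `b`; S2 means the last 2 symbols are `bb`. Only S2 accepts. On a mismatch, fall back to the longest proper suffix that is still a prefix of `bb`.
3 states suffice.
        a   b   c  
>  S0   S0  S1  S0 
   S1   S0  S2  S0 
 * S2   S0  S2  S0 
(> = start, * = accepting)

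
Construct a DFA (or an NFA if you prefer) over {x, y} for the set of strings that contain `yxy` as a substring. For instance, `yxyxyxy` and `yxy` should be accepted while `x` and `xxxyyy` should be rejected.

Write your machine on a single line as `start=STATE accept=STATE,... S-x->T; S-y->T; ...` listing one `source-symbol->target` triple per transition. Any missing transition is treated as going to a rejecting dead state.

start=A; accept=D; A-x->A; A-y->B; B-x->C; B-y->B; C-x->A; C-y->D; D-x->D; D-y->D

Track how much of `yxy` has been matched so far: state A is no progress, D is the absorbing accept state reached once `yxy` has occurred. Intermediate states record partial matches; on a mismatch, fall back to the longest reusable overlap.
With 4 states:
       x  y 
>  A   A  B 
   B   C  B 
   C   A  D 
 * D   D  D 
(> = start, * = accepting)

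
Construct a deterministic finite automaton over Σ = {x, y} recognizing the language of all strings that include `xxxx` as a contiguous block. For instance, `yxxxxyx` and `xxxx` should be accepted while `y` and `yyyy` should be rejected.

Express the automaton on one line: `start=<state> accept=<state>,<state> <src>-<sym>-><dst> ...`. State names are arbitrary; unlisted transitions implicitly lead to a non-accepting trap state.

start=q0 accept=q4 q0-x->q1 q0-y->q0 q1-x->q2 q1-y->q0 q2-x->q3 q2-y->q0 q3-x->q4 q3-y->q0 q4-x->q4 q4-y->q4

States q0..q3 record the length of the longest prefix of `xxxx` that matches the current input suffix. Reaching q4 means `xxxx` has been seen, and we stay there forever. Accept from q4.
5 states suffice.
        x   y  
>  q0   q1  q0 
   q1   q2  q0 
   q2   q3  q0 
   q3   q4  q0 
 * q4   q4  q4 
(> = start, * = accepting)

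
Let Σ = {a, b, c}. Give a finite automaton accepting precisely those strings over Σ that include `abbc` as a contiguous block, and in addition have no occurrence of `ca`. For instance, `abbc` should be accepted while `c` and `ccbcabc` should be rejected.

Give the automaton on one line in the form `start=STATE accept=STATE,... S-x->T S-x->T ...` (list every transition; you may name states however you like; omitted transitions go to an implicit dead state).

Build one automaton per condition and run them in lockstep. The first has 5 states tracking whether and how much of `abbc` has been seen; the second has 3 states tracking partial matches of the forbidden pattern `ca`. A product state is a pair (one from each), accepting exactly when both do. After merging equivalent states the machine shrinks.
        a   b   c  
>  s0   s1  s0  s2 
   s1   s1  s3  s2 
   s2   s4  s0  s2 
   s3   s1  s5  s2 
   s4   s4  s4  s4 
   s5   s1  s0  s6 
 * s6   s4  s7  s6 
 * s7   s7  s7  s6 
(> = start, * = accepting)

start=s0 accept=s6,s7 s0-a->s1 s0-b->s0 s0-c->s2 s1-a->s1 s1-b->s3 s1-c->s2 s2-a->s4 s2-b->s0 s2-c->s2 s3-a->s1 s3-b->s5 s3-c->s2 s4-a->s4 s4-b->s4 s4-c->s4 s5-a->s1 s5-b->s0 s5-c->s6 s6-a->s4 s6-b->s7 s6-c->s6 s7-a->s7 s7-b->s7 s7-c->s6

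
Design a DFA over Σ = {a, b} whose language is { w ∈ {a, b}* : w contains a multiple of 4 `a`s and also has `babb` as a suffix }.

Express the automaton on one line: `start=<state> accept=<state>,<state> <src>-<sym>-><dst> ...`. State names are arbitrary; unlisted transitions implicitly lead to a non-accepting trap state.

Build one automaton per condition and run them in lockstep. The first has 4 states tracking the count of `a`s modulo 4; the second has 5 states tracking how much of the suffix `babb` has currently been matched. A product state is a pair (one from each), accepting exactly when both do.
20 states suffice.
          a    b  
>  S0     S1   S2 
   S1     S3   S4 
   S2     S5   S2 
   S3     S6   S7 
   S4     S8   S4 
   S5     S3   S9 
   S6     S0  S10 
   S7    S11   S7 
   S8     S6  S12 
   S9     S8  S13 
   S10   S14  S10 
   S11    S0  S15 
   S12   S11  S16 
   S13    S8   S4 
   S14    S1  S17 
   S15   S14  S18 
   S16   S11   S7 
   S17    S5  S19 
   S18   S14  S10 
 * S19    S5   S2 
(> = start, * = accepting)

start=S0 accept=S19 S0-a->S1 S0-b->S2 S1-a->S3 S1-b->S4 S2-a->S5 S2-b->S2 S3-a->S6 S3-b->S7 S4-a->S8 S4-b->S4 S5-a->S3 S5-b->S9 S6-a->S0 S6-b->S10 S7-a->S11 S7-b->S7 S8-a->S6 S8-b->S12 S9-a->S8 S9-b->S13 S10-a->S14 S10-b->S10 S11-a->S0 S11-b->S15 S12-a->S11 S12-b->S16 S13-a->S8 S13-b->S4 S14-a->S1 S14-b->S17 S15-a->S14 S15-b->S18 S16-a->S11 S16-b->S7 S17-a->S5 S17-b->S19 S18-a->S14 S18-b->S10 S19-a->S5 S19-b->S2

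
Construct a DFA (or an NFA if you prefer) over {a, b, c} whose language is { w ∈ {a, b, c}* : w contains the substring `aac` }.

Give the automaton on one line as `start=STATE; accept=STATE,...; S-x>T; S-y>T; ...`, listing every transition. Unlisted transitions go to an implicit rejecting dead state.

States S0..S2 record the length of the longest prefix of `aac` that matches the current input suffix. Reaching S3 means `aac` has been seen, and we stay there forever. Accept from S3.
4 states suffice.
        a   b   c  
>  S0   S1  S0  S0 
   S1   S2  S0  S0 
   S2   S2  S0  S3 
 * S3   S3  S3  S3 
(> = start, * = accepting)

start=S0; accept=S3; S0-a>S1; S0-b>S0; S0-c>S0; S1-a>S2; S1-b>S0; S1-c>S0; S2-a>S2; S2-b>S0; S2-c>S3; S3-a>S3; S3-b>S3; S3-c>S3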